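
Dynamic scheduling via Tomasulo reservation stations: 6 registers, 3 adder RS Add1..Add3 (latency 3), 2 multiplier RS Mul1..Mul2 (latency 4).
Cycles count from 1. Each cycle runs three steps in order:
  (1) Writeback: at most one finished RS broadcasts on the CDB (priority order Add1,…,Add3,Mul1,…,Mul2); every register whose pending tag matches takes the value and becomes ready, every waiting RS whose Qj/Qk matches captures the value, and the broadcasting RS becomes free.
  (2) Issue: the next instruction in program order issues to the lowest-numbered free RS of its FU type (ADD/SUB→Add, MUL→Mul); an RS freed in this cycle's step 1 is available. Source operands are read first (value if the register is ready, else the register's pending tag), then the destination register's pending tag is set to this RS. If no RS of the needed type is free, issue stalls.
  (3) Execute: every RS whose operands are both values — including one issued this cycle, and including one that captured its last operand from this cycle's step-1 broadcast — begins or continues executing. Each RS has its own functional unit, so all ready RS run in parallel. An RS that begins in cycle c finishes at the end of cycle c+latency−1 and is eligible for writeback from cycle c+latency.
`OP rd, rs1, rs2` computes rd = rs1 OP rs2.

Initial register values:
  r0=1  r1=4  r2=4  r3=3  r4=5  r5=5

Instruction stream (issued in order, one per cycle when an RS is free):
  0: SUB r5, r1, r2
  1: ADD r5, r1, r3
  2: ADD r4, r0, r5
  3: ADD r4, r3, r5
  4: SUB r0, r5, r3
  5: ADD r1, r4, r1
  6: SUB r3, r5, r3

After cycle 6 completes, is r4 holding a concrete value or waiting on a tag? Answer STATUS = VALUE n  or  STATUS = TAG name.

STATUS = TAG Add1

cycle 1: issue SUB r5<-Add1 // r0:1,r1:4,r2:4,r3:3,r4:5,r5:Add1
cycle 2: issue ADD r5<-Add2 // r0:1,r1:4,r2:4,r3:3,r4:5,r5:Add2
cycle 3: issue ADD r4<-Add3 // r0:1,r1:4,r2:4,r3:3,r4:Add3,r5:Add2
cycle 4: CDB Add1=0; issue ADD r4<-Add1 // r0:1,r1:4,r2:4,r3:3,r4:Add1,r5:Add2
cycle 5: CDB Add2=7; issue SUB r0<-Add2 // r0:Add2,r1:4,r2:4,r3:3,r4:Add1,r5:7
cycle 6: stall // r0:Add2,r1:4,r2:4,r3:3,r4:Add1,r5:7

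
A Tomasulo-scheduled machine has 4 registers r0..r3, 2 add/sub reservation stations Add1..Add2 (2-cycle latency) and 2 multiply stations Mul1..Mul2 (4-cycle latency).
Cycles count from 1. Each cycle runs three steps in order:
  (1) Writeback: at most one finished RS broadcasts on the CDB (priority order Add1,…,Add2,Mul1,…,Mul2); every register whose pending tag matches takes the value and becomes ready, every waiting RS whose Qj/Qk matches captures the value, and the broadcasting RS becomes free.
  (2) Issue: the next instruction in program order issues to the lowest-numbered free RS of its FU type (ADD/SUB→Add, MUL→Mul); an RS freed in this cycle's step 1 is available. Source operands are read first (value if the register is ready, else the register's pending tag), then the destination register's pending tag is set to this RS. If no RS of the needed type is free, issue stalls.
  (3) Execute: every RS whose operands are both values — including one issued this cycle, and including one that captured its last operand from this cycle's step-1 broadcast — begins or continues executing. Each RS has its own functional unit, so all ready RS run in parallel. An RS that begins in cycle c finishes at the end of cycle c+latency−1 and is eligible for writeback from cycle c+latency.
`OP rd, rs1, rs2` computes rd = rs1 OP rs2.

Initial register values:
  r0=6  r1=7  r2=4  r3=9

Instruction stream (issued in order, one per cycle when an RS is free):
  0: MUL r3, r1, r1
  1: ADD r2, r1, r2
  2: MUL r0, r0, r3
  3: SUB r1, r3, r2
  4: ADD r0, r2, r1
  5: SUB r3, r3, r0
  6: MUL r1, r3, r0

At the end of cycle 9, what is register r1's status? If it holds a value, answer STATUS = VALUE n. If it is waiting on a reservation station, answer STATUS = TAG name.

STATUS = TAG Mul1

cycle 1: issue MUL r3<-Mul1 // r0:6,r1:7,r2:4,r3:Mul1
cycle 2: issue ADD r2<-Add1 // r0:6,r1:7,r2:Add1,r3:Mul1
cycle 3: issue MUL r0<-Mul2 // r0:Mul2,r1:7,r2:Add1,r3:Mul1
cycle 4: CDB Add1=11; issue SUB r1<-Add1 // r0:Mul2,r1:Add1,r2:11,r3:Mul1
cycle 5: CDB Mul1=49; issue ADD r0<-Add2 // r0:Add2,r1:Add1,r2:11,r3:49
cycle 6: stall // r0:Add2,r1:Add1,r2:11,r3:49
cycle 7: CDB Add1=38; issue SUB r3<-Add1 // r0:Add2,r1:38,r2:11,r3:Add1
cycle 8: issue MUL r1<-Mul1 // r0:Add2,r1:Mul1,r2:11,r3:Add1
cycle 9: CDB Add2=49 // r0:49,r1:Mul1,r2:11,r3:Add1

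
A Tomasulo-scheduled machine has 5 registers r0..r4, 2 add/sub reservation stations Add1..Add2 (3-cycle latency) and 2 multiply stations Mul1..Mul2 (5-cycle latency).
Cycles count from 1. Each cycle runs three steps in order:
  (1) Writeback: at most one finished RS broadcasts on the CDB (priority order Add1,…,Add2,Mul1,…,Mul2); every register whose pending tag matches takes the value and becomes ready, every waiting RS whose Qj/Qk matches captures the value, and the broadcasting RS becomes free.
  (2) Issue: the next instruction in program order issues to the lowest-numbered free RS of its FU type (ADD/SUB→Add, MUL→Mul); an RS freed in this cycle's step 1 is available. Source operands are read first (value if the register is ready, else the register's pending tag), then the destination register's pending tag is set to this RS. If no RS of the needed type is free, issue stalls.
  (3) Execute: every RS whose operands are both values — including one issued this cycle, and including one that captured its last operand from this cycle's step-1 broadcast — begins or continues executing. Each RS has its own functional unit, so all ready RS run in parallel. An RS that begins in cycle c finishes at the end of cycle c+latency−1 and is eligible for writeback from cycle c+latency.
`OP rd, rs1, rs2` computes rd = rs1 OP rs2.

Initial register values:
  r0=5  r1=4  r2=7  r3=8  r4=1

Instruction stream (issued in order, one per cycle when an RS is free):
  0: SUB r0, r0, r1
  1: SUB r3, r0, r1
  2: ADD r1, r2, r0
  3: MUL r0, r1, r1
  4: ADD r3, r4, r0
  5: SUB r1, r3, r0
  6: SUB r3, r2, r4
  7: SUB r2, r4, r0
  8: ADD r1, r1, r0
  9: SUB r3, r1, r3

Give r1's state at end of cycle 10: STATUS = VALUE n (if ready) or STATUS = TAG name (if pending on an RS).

STATUS = TAG Add2

cycle 1: issue SUB r0<-Add1 // r0:Add1,r1:4,r2:7,r3:8,r4:1
cycle 2: issue SUB r3<-Add2 // r0:Add1,r1:4,r2:7,r3:Add2,r4:1
cycle 3: stall // r0:Add1,r1:4,r2:7,r3:Add2,r4:1
cycle 4: CDB Add1=1; issue ADD r1<-Add1 // r0:1,r1:Add1,r2:7,r3:Add2,r4:1
cycle 5: issue MUL r0<-Mul1 // r0:Mul1,r1:Add1,r2:7,r3:Add2,r4:1
cycle 6: stall // r0:Mul1,r1:Add1,r2:7,r3:Add2,r4:1
cycle 7: CDB Add1=8; issue ADD r3<-Add1 // r0:Mul1,r1:8,r2:7,r3:Add1,r4:1
cycle 8: CDB Add2=-3; issue SUB r1<-Add2 // r0:Mul1,r1:Add2,r2:7,r3:Add1,r4:1
cycle 9: stall // r0:Mul1,r1:Add2,r2:7,r3:Add1,r4:1
cycle 10: stall // r0:Mul1,r1:Add2,r2:7,r3:Add1,r4:1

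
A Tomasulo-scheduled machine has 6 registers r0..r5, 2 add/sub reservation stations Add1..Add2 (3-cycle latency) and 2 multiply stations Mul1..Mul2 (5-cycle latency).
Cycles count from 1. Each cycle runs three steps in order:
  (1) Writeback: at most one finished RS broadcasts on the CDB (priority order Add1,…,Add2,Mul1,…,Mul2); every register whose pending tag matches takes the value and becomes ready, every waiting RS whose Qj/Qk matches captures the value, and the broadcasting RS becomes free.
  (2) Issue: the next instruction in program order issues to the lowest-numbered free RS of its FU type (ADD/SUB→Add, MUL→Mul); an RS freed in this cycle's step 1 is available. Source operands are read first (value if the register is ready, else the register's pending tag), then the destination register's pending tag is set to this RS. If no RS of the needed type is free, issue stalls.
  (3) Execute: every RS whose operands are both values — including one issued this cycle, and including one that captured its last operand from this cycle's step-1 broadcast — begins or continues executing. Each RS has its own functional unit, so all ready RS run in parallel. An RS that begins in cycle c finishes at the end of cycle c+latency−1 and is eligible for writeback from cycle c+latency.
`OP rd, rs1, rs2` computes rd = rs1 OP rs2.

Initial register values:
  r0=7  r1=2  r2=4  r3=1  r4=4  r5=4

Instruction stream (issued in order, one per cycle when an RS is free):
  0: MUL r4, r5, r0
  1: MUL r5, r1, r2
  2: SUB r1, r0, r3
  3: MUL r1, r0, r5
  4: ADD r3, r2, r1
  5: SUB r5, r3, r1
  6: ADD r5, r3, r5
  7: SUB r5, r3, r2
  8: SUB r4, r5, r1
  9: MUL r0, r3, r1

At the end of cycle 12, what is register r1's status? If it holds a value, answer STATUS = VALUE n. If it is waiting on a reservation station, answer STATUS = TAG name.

c1: issue MUL r4<-Mul1 | r0:7,r1:2,r2:4,r3:1,r4:Mul1,r5:4
c2: issue MUL r5<-Mul2 | r0:7,r1:2,r2:4,r3:1,r4:Mul1,r5:Mul2
c3: issue SUB r1<-Add1 | r0:7,r1:Add1,r2:4,r3:1,r4:Mul1,r5:Mul2
c4: stall | r0:7,r1:Add1,r2:4,r3:1,r4:Mul1,r5:Mul2
c5: stall | r0:7,r1:Add1,r2:4,r3:1,r4:Mul1,r5:Mul2
c6: CDB Add1=6; stall | r0:7,r1:6,r2:4,r3:1,r4:Mul1,r5:Mul2
c7: CDB Mul1=28; issue MUL r1<-Mul1 | r0:7,r1:Mul1,r2:4,r3:1,r4:28,r5:Mul2
c8: CDB Mul2=8; issue ADD r3<-Add1 | r0:7,r1:Mul1,r2:4,r3:Add1,r4:28,r5:8
c9: issue SUB r5<-Add2 | r0:7,r1:Mul1,r2:4,r3:Add1,r4:28,r5:Add2
c10: stall | r0:7,r1:Mul1,r2:4,r3:Add1,r4:28,r5:Add2
c11: stall | r0:7,r1:Mul1,r2:4,r3:Add1,r4:28,r5:Add2
c12: stall | r0:7,r1:Mul1,r2:4,r3:Add1,r4:28,r5:Add2

STATUS = TAG Mul1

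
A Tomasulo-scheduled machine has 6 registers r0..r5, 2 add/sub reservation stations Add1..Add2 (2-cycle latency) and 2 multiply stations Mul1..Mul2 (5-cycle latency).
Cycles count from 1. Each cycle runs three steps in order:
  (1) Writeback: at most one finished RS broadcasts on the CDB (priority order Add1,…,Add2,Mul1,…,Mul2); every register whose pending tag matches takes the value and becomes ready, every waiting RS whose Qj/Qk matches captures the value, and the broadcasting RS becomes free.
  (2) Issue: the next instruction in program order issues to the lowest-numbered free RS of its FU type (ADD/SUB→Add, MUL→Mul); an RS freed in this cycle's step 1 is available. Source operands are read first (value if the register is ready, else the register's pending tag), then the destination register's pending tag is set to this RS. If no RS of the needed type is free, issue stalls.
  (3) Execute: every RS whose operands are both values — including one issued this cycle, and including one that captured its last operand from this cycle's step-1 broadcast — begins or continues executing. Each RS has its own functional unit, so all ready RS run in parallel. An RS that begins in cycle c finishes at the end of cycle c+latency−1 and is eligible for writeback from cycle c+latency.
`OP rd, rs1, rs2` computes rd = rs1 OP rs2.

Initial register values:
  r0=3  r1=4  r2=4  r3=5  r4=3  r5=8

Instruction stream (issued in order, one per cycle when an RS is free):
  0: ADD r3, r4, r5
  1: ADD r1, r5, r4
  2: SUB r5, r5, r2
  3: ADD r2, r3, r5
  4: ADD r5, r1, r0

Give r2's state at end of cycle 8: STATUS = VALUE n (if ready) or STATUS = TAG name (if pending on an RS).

  c1: issue ADD r3<-Add1  regs: r0:3,r1:4,r2:4,r3:Add1,r4:3,r5:8
  c2: issue ADD r1<-Add2  regs: r0:3,r1:Add2,r2:4,r3:Add1,r4:3,r5:8
  c3: CDB Add1=11; issue SUB r5<-Add1  regs: r0:3,r1:Add2,r2:4,r3:11,r4:3,r5:Add1
  c4: CDB Add2=11; issue ADD r2<-Add2  regs: r0:3,r1:11,r2:Add2,r3:11,r4:3,r5:Add1
  c5: CDB Add1=4; issue ADD r5<-Add1  regs: r0:3,r1:11,r2:Add2,r3:11,r4:3,r5:Add1
  c6: -  regs: r0:3,r1:11,r2:Add2,r3:11,r4:3,r5:Add1
  c7: CDB Add1=14  regs: r0:3,r1:11,r2:Add2,r3:11,r4:3,r5:14
  c8: CDB Add2=15  regs: r0:3,r1:11,r2:15,r3:11,r4:3,r5:14

STATUS = VALUE 15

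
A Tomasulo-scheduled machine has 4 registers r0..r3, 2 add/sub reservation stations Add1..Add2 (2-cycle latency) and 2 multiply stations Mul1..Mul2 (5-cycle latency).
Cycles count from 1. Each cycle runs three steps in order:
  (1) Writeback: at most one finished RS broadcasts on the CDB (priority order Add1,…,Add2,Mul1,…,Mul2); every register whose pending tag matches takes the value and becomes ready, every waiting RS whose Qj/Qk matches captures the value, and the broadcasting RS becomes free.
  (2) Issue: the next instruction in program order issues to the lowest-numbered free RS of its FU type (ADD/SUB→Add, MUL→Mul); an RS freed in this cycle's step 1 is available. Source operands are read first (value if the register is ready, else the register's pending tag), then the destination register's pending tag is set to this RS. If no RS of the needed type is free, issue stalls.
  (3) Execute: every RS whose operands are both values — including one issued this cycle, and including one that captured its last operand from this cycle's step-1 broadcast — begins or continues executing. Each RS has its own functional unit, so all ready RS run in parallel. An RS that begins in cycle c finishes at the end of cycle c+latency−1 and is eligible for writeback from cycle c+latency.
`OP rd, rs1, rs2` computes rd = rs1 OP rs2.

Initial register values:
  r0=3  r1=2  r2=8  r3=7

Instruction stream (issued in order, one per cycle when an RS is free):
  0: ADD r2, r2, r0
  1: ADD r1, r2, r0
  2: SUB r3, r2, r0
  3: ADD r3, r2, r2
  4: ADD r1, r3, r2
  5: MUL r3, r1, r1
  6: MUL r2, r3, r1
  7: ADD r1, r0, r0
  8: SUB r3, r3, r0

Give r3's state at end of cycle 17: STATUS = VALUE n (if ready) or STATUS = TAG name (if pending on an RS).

c1: issue ADD r2<-Add1 | r0:3,r1:2,r2:Add1,r3:7
c2: issue ADD r1<-Add2 | r0:3,r1:Add2,r2:Add1,r3:7
c3: CDB Add1=11; issue SUB r3<-Add1 | r0:3,r1:Add2,r2:11,r3:Add1
c4: stall | r0:3,r1:Add2,r2:11,r3:Add1
c5: CDB Add1=8; issue ADD r3<-Add1 | r0:3,r1:Add2,r2:11,r3:Add1
c6: CDB Add2=14; issue ADD r1<-Add2 | r0:3,r1:Add2,r2:11,r3:Add1
c7: CDB Add1=22; issue MUL r3<-Mul1 | r0:3,r1:Add2,r2:11,r3:Mul1
c8: issue MUL r2<-Mul2 | r0:3,r1:Add2,r2:Mul2,r3:Mul1
c9: CDB Add2=33; issue ADD r1<-Add1 | r0:3,r1:Add1,r2:Mul2,r3:Mul1
c10: issue SUB r3<-Add2 | r0:3,r1:Add1,r2:Mul2,r3:Add2
c11: CDB Add1=6 | r0:3,r1:6,r2:Mul2,r3:Add2
c12: - | r0:3,r1:6,r2:Mul2,r3:Add2
c13: - | r0:3,r1:6,r2:Mul2,r3:Add2
c14: CDB Mul1=1089 | r0:3,r1:6,r2:Mul2,r3:Add2
c15: - | r0:3,r1:6,r2:Mul2,r3:Add2
c16: CDB Add2=1086 | r0:3,r1:6,r2:Mul2,r3:1086
c17: - | r0:3,r1:6,r2:Mul2,r3:1086

STATUS = VALUE 1086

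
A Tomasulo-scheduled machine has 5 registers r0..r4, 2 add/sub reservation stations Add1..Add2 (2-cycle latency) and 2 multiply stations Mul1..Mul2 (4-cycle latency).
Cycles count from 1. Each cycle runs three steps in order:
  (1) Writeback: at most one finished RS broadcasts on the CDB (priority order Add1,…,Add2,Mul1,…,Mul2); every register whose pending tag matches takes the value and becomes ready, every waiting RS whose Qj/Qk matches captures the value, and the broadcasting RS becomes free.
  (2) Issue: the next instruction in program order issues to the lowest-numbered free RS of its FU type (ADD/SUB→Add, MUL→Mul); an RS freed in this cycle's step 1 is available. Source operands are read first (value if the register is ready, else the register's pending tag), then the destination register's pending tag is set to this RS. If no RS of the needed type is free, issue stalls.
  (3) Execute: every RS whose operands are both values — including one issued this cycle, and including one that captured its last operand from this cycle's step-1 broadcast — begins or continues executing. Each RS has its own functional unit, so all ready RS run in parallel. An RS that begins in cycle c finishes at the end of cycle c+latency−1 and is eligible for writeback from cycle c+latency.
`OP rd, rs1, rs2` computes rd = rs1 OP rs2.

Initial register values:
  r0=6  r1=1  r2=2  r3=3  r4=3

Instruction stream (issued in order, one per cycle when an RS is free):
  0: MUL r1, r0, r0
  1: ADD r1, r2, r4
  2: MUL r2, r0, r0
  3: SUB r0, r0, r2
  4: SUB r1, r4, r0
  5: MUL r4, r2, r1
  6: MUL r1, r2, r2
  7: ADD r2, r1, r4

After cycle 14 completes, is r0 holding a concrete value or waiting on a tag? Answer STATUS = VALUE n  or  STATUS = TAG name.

STATUS = VALUE -30

cycle 1: issue MUL r1<-Mul1 // r0:6,r1:Mul1,r2:2,r3:3,r4:3
cycle 2: issue ADD r1<-Add1 // r0:6,r1:Add1,r2:2,r3:3,r4:3
cycle 3: issue MUL r2<-Mul2 // r0:6,r1:Add1,r2:Mul2,r3:3,r4:3
cycle 4: CDB Add1=5; issue SUB r0<-Add1 // r0:Add1,r1:5,r2:Mul2,r3:3,r4:3
cycle 5: CDB Mul1=36; issue SUB r1<-Add2 // r0:Add1,r1:Add2,r2:Mul2,r3:3,r4:3
cycle 6: issue MUL r4<-Mul1 // r0:Add1,r1:Add2,r2:Mul2,r3:3,r4:Mul1
cycle 7: CDB Mul2=36; issue MUL r1<-Mul2 // r0:Add1,r1:Mul2,r2:36,r3:3,r4:Mul1
cycle 8: stall // r0:Add1,r1:Mul2,r2:36,r3:3,r4:Mul1
cycle 9: CDB Add1=-30; issue ADD r2<-Add1 // r0:-30,r1:Mul2,r2:Add1,r3:3,r4:Mul1
cycle 10: - // r0:-30,r1:Mul2,r2:Add1,r3:3,r4:Mul1
cycle 11: CDB Add2=33 // r0:-30,r1:Mul2,r2:Add1,r3:3,r4:Mul1
cycle 12: CDB Mul2=1296 // r0:-30,r1:1296,r2:Add1,r3:3,r4:Mul1
cycle 13: - // r0:-30,r1:1296,r2:Add1,r3:3,r4:Mul1
cycle 14: - // r0:-30,r1:1296,r2:Add1,r3:3,r4:Mul1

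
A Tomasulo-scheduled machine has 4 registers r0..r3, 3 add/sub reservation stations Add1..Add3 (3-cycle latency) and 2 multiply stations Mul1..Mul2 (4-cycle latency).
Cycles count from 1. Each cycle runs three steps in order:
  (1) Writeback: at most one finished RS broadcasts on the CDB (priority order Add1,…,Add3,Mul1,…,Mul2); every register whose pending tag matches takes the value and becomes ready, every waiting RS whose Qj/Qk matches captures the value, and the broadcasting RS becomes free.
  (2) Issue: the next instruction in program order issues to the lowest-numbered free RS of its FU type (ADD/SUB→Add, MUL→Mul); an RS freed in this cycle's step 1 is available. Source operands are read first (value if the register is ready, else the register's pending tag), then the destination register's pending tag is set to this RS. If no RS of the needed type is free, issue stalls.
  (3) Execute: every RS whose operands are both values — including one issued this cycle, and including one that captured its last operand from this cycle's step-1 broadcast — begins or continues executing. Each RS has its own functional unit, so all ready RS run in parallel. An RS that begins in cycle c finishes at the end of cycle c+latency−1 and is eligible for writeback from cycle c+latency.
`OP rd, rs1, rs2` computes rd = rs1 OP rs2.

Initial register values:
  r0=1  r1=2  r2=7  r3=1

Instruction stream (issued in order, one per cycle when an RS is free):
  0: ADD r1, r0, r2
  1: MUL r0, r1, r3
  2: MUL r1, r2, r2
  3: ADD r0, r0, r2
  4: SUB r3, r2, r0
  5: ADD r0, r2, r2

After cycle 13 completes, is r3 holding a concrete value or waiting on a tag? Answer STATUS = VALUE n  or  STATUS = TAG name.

cycle 1: issue ADD r1<-Add1 // r0:1,r1:Add1,r2:7,r3:1
cycle 2: issue MUL r0<-Mul1 // r0:Mul1,r1:Add1,r2:7,r3:1
cycle 3: issue MUL r1<-Mul2 // r0:Mul1,r1:Mul2,r2:7,r3:1
cycle 4: CDB Add1=8; issue ADD r0<-Add1 // r0:Add1,r1:Mul2,r2:7,r3:1
cycle 5: issue SUB r3<-Add2 // r0:Add1,r1:Mul2,r2:7,r3:Add2
cycle 6: issue ADD r0<-Add3 // r0:Add3,r1:Mul2,r2:7,r3:Add2
cycle 7: CDB Mul2=49 // r0:Add3,r1:49,r2:7,r3:Add2
cycle 8: CDB Mul1=8 // r0:Add3,r1:49,r2:7,r3:Add2
cycle 9: CDB Add3=14 // r0:14,r1:49,r2:7,r3:Add2
cycle 10: - // r0:14,r1:49,r2:7,r3:Add2
cycle 11: CDB Add1=15 // r0:14,r1:49,r2:7,r3:Add2
cycle 12: - // r0:14,r1:49,r2:7,r3:Add2
cycle 13: - // r0:14,r1:49,r2:7,r3:Add2

STATUS = TAG Add2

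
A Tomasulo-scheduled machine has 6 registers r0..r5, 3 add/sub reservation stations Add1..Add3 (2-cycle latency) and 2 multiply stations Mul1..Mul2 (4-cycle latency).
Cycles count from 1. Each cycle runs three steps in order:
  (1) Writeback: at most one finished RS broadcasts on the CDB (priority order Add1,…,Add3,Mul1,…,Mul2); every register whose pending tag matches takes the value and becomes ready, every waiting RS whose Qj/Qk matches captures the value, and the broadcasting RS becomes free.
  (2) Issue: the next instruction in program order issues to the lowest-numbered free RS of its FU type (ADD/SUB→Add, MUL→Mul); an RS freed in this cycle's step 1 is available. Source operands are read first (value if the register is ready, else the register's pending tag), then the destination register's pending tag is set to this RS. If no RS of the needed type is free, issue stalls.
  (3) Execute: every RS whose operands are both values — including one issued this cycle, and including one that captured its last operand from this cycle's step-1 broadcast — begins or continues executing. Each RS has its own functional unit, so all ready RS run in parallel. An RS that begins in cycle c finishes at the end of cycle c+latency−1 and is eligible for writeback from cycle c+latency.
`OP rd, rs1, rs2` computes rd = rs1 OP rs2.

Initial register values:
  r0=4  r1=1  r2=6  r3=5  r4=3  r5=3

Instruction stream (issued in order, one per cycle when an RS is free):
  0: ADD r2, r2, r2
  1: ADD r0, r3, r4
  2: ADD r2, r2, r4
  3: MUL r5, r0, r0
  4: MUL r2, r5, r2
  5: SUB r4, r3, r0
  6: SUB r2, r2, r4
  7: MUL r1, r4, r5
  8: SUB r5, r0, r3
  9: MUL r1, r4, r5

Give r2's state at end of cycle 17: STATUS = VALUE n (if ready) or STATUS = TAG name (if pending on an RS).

STATUS = VALUE 963

  c1: issue ADD r2<-Add1  regs: r0:4,r1:1,r2:Add1,r3:5,r4:3,r5:3
  c2: issue ADD r0<-Add2  regs: r0:Add2,r1:1,r2:Add1,r3:5,r4:3,r5:3
  c3: CDB Add1=12; issue ADD r2<-Add1  regs: r0:Add2,r1:1,r2:Add1,r3:5,r4:3,r5:3
  c4: CDB Add2=8; issue MUL r5<-Mul1  regs: r0:8,r1:1,r2:Add1,r3:5,r4:3,r5:Mul1
  c5: CDB Add1=15; issue MUL r2<-Mul2  regs: r0:8,r1:1,r2:Mul2,r3:5,r4:3,r5:Mul1
  c6: issue SUB r4<-Add1  regs: r0:8,r1:1,r2:Mul2,r3:5,r4:Add1,r5:Mul1
  c7: issue SUB r2<-Add2  regs: r0:8,r1:1,r2:Add2,r3:5,r4:Add1,r5:Mul1
  c8: CDB Add1=-3; stall  regs: r0:8,r1:1,r2:Add2,r3:5,r4:-3,r5:Mul1
  c9: CDB Mul1=64; issue MUL r1<-Mul1  regs: r0:8,r1:Mul1,r2:Add2,r3:5,r4:-3,r5:64
  c10: issue SUB r5<-Add1  regs: r0:8,r1:Mul1,r2:Add2,r3:5,r4:-3,r5:Add1
  c11: stall  regs: r0:8,r1:Mul1,r2:Add2,r3:5,r4:-3,r5:Add1
  c12: CDB Add1=3; stall  regs: r0:8,r1:Mul1,r2:Add2,r3:5,r4:-3,r5:3
  c13: CDB Mul1=-192; issue MUL r1<-Mul1  regs: r0:8,r1:Mul1,r2:Add2,r3:5,r4:-3,r5:3
  c14: CDB Mul2=960  regs: r0:8,r1:Mul1,r2:Add2,r3:5,r4:-3,r5:3
  c15: -  regs: r0:8,r1:Mul1,r2:Add2,r3:5,r4:-3,r5:3
  c16: CDB Add2=963  regs: r0:8,r1:Mul1,r2:963,r3:5,r4:-3,r5:3
  c17: CDB Mul1=-9  regs: r0:8,r1:-9,r2:963,r3:5,r4:-3,r5:3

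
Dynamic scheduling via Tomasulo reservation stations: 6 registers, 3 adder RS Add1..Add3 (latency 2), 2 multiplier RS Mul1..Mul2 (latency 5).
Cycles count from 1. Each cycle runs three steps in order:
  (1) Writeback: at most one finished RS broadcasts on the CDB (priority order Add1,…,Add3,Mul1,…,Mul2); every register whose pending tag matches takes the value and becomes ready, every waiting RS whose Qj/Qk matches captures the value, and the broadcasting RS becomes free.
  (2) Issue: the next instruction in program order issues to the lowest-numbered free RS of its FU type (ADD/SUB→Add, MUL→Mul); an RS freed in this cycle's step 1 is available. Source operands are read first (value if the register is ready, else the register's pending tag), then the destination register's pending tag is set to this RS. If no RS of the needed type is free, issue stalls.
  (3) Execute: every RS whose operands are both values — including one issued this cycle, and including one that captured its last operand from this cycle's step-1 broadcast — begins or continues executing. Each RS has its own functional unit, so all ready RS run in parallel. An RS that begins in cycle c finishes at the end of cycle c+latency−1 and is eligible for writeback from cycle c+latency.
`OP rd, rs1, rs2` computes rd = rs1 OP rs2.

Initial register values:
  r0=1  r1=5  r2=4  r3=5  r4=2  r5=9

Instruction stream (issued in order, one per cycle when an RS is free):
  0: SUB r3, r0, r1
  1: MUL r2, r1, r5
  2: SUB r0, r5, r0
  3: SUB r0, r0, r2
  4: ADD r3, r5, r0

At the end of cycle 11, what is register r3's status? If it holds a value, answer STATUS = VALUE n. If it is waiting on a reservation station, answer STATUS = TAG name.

  c1: issue SUB r3<-Add1  regs: r0:1,r1:5,r2:4,r3:Add1,r4:2,r5:9
  c2: issue MUL r2<-Mul1  regs: r0:1,r1:5,r2:Mul1,r3:Add1,r4:2,r5:9
  c3: CDB Add1=-4; issue SUB r0<-Add1  regs: r0:Add1,r1:5,r2:Mul1,r3:-4,r4:2,r5:9
  c4: issue SUB r0<-Add2  regs: r0:Add2,r1:5,r2:Mul1,r3:-4,r4:2,r5:9
  c5: CDB Add1=8; issue ADD r3<-Add1  regs: r0:Add2,r1:5,r2:Mul1,r3:Add1,r4:2,r5:9
  c6: -  regs: r0:Add2,r1:5,r2:Mul1,r3:Add1,r4:2,r5:9
  c7: CDB Mul1=45  regs: r0:Add2,r1:5,r2:45,r3:Add1,r4:2,r5:9
  c8: -  regs: r0:Add2,r1:5,r2:45,r3:Add1,r4:2,r5:9
  c9: CDB Add2=-37  regs: r0:-37,r1:5,r2:45,r3:Add1,r4:2,r5:9
  c10: -  regs: r0:-37,r1:5,r2:45,r3:Add1,r4:2,r5:9
  c11: CDB Add1=-28  regs: r0:-37,r1:5,r2:45,r3:-28,r4:2,r5:9

STATUS = VALUE -28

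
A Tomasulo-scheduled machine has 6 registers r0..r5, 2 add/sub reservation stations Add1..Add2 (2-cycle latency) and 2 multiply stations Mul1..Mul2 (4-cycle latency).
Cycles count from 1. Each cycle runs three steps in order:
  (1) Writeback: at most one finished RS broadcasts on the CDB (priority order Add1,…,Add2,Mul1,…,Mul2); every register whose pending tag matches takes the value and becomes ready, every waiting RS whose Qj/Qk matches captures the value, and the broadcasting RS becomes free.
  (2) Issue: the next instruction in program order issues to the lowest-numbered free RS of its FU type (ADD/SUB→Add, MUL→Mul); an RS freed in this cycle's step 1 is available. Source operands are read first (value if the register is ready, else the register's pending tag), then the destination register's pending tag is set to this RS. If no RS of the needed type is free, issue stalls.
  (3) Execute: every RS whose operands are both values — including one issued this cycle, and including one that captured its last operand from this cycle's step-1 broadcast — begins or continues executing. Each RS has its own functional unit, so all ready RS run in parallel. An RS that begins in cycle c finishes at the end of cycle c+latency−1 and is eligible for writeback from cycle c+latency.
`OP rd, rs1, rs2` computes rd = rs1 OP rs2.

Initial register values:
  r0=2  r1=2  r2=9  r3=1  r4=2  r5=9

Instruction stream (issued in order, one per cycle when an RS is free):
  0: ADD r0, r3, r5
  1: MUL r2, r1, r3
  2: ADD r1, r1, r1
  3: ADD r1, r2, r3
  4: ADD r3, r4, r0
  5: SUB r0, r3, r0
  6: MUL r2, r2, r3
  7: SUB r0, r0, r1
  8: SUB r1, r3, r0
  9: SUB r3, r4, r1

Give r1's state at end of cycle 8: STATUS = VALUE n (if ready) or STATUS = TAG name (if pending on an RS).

cycle 1: issue ADD r0<-Add1 // r0:Add1,r1:2,r2:9,r3:1,r4:2,r5:9
cycle 2: issue MUL r2<-Mul1 // r0:Add1,r1:2,r2:Mul1,r3:1,r4:2,r5:9
cycle 3: CDB Add1=10; issue ADD r1<-Add1 // r0:10,r1:Add1,r2:Mul1,r3:1,r4:2,r5:9
cycle 4: issue ADD r1<-Add2 // r0:10,r1:Add2,r2:Mul1,r3:1,r4:2,r5:9
cycle 5: CDB Add1=4; issue ADD r3<-Add1 // r0:10,r1:Add2,r2:Mul1,r3:Add1,r4:2,r5:9
cycle 6: CDB Mul1=2; stall // r0:10,r1:Add2,r2:2,r3:Add1,r4:2,r5:9
cycle 7: CDB Add1=12; issue SUB r0<-Add1 // r0:Add1,r1:Add2,r2:2,r3:12,r4:2,r5:9
cycle 8: CDB Add2=3; issue MUL r2<-Mul1 // r0:Add1,r1:3,r2:Mul1,r3:12,r4:2,r5:9

STATUS = VALUE 3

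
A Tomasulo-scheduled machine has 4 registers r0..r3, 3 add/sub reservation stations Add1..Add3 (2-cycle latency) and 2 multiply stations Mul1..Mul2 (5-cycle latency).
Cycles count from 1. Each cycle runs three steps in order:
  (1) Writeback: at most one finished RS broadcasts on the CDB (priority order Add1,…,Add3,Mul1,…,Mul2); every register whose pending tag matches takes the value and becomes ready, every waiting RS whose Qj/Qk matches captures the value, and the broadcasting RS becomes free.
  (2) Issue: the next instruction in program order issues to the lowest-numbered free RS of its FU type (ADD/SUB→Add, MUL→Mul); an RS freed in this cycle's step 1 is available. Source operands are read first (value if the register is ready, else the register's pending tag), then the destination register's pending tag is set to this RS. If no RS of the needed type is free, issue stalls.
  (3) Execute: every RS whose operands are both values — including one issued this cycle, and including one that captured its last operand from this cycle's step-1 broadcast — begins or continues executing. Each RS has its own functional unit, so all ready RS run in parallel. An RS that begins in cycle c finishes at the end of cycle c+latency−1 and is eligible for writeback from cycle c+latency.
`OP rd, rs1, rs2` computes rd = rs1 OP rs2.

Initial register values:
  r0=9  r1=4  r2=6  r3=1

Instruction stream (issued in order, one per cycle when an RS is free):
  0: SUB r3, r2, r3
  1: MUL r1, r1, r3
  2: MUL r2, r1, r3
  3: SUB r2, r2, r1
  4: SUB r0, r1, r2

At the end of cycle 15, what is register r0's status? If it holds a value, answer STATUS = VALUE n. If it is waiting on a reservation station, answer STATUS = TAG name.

  c1: issue SUB r3<-Add1  regs: r0:9,r1:4,r2:6,r3:Add1
  c2: issue MUL r1<-Mul1  regs: r0:9,r1:Mul1,r2:6,r3:Add1
  c3: CDB Add1=5; issue MUL r2<-Mul2  regs: r0:9,r1:Mul1,r2:Mul2,r3:5
  c4: issue SUB r2<-Add1  regs: r0:9,r1:Mul1,r2:Add1,r3:5
  c5: issue SUB r0<-Add2  regs: r0:Add2,r1:Mul1,r2:Add1,r3:5
  c6: -  regs: r0:Add2,r1:Mul1,r2:Add1,r3:5
  c7: -  regs: r0:Add2,r1:Mul1,r2:Add1,r3:5
  c8: CDB Mul1=20  regs: r0:Add2,r1:20,r2:Add1,r3:5
  c9: -  regs: r0:Add2,r1:20,r2:Add1,r3:5
  c10: -  regs: r0:Add2,r1:20,r2:Add1,r3:5
  c11: -  regs: r0:Add2,r1:20,r2:Add1,r3:5
  c12: -  regs: r0:Add2,r1:20,r2:Add1,r3:5
  c13: CDB Mul2=100  regs: r0:Add2,r1:20,r2:Add1,r3:5
  c14: -  regs: r0:Add2,r1:20,r2:Add1,r3:5
  c15: CDB Add1=80  regs: r0:Add2,r1:20,r2:80,r3:5

STATUS = TAG Add2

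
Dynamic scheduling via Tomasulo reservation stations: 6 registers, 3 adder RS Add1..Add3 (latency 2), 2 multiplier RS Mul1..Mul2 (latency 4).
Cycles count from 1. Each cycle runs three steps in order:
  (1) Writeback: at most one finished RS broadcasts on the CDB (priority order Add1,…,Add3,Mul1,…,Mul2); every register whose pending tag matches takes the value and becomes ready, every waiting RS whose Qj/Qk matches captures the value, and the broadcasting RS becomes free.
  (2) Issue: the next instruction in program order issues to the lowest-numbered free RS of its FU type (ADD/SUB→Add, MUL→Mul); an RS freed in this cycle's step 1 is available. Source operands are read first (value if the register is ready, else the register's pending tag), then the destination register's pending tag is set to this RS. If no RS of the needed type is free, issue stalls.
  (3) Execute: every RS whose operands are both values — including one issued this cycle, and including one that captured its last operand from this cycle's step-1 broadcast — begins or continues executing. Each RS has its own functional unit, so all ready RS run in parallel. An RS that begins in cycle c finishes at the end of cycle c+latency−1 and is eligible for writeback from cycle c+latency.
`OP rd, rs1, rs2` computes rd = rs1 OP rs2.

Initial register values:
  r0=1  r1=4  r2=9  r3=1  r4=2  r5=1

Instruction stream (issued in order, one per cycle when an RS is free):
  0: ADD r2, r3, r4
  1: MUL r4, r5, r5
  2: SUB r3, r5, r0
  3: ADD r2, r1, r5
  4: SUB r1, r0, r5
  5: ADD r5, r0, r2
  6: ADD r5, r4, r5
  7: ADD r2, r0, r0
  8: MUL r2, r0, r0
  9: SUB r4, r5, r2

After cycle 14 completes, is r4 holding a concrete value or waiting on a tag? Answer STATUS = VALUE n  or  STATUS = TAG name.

STATUS = TAG Add2

  c1: issue ADD r2<-Add1  regs: r0:1,r1:4,r2:Add1,r3:1,r4:2,r5:1
  c2: issue MUL r4<-Mul1  regs: r0:1,r1:4,r2:Add1,r3:1,r4:Mul1,r5:1
  c3: CDB Add1=3; issue SUB r3<-Add1  regs: r0:1,r1:4,r2:3,r3:Add1,r4:Mul1,r5:1
  c4: issue ADD r2<-Add2  regs: r0:1,r1:4,r2:Add2,r3:Add1,r4:Mul1,r5:1
  c5: CDB Add1=0; issue SUB r1<-Add1  regs: r0:1,r1:Add1,r2:Add2,r3:0,r4:Mul1,r5:1
  c6: CDB Add2=5; issue ADD r5<-Add2  regs: r0:1,r1:Add1,r2:5,r3:0,r4:Mul1,r5:Add2
  c7: CDB Add1=0; issue ADD r5<-Add1  regs: r0:1,r1:0,r2:5,r3:0,r4:Mul1,r5:Add1
  c8: CDB Add2=6; issue ADD r2<-Add2  regs: r0:1,r1:0,r2:Add2,r3:0,r4:Mul1,r5:Add1
  c9: CDB Mul1=1; issue MUL r2<-Mul1  regs: r0:1,r1:0,r2:Mul1,r3:0,r4:1,r5:Add1
  c10: CDB Add2=2; issue SUB r4<-Add2  regs: r0:1,r1:0,r2:Mul1,r3:0,r4:Add2,r5:Add1
  c11: CDB Add1=7  regs: r0:1,r1:0,r2:Mul1,r3:0,r4:Add2,r5:7
  c12: -  regs: r0:1,r1:0,r2:Mul1,r3:0,r4:Add2,r5:7
  c13: CDB Mul1=1  regs: r0:1,r1:0,r2:1,r3:0,r4:Add2,r5:7
  c14: -  regs: r0:1,r1:0,r2:1,r3:0,r4:Add2,r5:7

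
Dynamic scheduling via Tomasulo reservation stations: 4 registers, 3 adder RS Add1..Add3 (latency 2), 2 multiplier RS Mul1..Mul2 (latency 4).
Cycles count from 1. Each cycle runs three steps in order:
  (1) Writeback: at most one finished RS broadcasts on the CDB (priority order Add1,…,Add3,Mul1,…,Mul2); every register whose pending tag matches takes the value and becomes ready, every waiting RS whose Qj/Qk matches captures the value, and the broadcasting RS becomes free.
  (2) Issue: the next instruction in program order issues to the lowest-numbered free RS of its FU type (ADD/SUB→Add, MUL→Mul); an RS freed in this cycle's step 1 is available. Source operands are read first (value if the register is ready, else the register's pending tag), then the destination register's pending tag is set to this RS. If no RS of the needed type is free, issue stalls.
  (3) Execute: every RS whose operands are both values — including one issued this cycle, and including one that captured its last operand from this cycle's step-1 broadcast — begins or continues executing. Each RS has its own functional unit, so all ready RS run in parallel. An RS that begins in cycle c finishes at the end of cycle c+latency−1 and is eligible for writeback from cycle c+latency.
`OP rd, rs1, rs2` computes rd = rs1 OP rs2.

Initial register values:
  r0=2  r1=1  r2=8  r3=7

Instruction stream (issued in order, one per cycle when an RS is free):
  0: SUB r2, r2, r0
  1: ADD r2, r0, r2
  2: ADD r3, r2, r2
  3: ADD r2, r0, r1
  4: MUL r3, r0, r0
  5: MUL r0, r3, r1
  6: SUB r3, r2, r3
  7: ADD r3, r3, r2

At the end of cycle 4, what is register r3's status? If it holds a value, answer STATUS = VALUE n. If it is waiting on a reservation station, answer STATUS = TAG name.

STATUS = TAG Add1

  c1: issue SUB r2<-Add1  regs: r0:2,r1:1,r2:Add1,r3:7
  c2: issue ADD r2<-Add2  regs: r0:2,r1:1,r2:Add2,r3:7
  c3: CDB Add1=6; issue ADD r3<-Add1  regs: r0:2,r1:1,r2:Add2,r3:Add1
  c4: issue ADD r2<-Add3  regs: r0:2,r1:1,r2:Add3,r3:Add1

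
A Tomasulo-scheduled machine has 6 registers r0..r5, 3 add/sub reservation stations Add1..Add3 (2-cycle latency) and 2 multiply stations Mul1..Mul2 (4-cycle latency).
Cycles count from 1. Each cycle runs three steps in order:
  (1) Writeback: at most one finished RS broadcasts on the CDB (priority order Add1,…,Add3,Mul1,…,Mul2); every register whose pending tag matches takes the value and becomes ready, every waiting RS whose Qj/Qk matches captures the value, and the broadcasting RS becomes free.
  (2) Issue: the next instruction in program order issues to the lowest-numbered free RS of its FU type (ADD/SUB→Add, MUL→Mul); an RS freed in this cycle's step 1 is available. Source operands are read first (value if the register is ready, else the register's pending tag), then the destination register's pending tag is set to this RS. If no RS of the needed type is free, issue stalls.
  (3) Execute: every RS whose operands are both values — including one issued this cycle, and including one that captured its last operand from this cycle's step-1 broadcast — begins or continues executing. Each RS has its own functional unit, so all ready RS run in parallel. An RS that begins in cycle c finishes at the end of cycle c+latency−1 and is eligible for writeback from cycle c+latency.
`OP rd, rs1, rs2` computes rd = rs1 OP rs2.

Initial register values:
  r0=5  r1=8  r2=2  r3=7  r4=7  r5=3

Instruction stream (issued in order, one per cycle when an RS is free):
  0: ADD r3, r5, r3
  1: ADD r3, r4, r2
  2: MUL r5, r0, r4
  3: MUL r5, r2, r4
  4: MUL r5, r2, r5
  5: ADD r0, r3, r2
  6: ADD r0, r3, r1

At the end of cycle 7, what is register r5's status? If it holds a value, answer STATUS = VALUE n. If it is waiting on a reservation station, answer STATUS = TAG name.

cycle 1: issue ADD r3<-Add1 // r0:5,r1:8,r2:2,r3:Add1,r4:7,r5:3
cycle 2: issue ADD r3<-Add2 // r0:5,r1:8,r2:2,r3:Add2,r4:7,r5:3
cycle 3: CDB Add1=10; issue MUL r5<-Mul1 // r0:5,r1:8,r2:2,r3:Add2,r4:7,r5:Mul1
cycle 4: CDB Add2=9; issue MUL r5<-Mul2 // r0:5,r1:8,r2:2,r3:9,r4:7,r5:Mul2
cycle 5: stall // r0:5,r1:8,r2:2,r3:9,r4:7,r5:Mul2
cycle 6: stall // r0:5,r1:8,r2:2,r3:9,r4:7,r5:Mul2
cycle 7: CDB Mul1=35; issue MUL r5<-Mul1 // r0:5,r1:8,r2:2,r3:9,r4:7,r5:Mul1

STATUS = TAG Mul1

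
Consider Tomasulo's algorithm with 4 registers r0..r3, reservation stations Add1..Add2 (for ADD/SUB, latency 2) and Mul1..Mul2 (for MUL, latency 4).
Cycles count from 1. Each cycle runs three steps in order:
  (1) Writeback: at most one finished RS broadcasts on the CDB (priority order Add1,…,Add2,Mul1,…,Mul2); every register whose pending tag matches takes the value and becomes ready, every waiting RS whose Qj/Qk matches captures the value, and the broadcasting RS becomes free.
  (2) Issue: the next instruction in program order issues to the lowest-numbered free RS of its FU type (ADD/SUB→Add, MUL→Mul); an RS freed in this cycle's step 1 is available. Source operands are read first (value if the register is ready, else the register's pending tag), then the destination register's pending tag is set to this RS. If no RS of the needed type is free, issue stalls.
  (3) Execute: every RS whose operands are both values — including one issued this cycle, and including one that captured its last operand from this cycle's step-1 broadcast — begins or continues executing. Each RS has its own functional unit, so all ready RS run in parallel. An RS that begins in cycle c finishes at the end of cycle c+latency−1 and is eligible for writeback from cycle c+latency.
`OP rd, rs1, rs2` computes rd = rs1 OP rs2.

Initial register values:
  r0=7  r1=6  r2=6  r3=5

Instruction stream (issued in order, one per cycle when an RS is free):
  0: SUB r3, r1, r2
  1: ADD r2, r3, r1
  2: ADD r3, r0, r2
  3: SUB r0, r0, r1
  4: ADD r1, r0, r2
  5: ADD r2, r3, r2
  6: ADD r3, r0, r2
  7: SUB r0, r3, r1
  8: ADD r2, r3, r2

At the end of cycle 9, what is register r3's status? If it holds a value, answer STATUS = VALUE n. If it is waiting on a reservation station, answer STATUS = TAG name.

STATUS = VALUE 13

cycle 1: issue SUB r3<-Add1 // r0:7,r1:6,r2:6,r3:Add1
cycle 2: issue ADD r2<-Add2 // r0:7,r1:6,r2:Add2,r3:Add1
cycle 3: CDB Add1=0; issue ADD r3<-Add1 // r0:7,r1:6,r2:Add2,r3:Add1
cycle 4: stall // r0:7,r1:6,r2:Add2,r3:Add1
cycle 5: CDB Add2=6; issue SUB r0<-Add2 // r0:Add2,r1:6,r2:6,r3:Add1
cycle 6: stall // r0:Add2,r1:6,r2:6,r3:Add1
cycle 7: CDB Add1=13; issue ADD r1<-Add1 // r0:Add2,r1:Add1,r2:6,r3:13
cycle 8: CDB Add2=1; issue ADD r2<-Add2 // r0:1,r1:Add1,r2:Add2,r3:13
cycle 9: stall // r0:1,r1:Add1,r2:Add2,r3:13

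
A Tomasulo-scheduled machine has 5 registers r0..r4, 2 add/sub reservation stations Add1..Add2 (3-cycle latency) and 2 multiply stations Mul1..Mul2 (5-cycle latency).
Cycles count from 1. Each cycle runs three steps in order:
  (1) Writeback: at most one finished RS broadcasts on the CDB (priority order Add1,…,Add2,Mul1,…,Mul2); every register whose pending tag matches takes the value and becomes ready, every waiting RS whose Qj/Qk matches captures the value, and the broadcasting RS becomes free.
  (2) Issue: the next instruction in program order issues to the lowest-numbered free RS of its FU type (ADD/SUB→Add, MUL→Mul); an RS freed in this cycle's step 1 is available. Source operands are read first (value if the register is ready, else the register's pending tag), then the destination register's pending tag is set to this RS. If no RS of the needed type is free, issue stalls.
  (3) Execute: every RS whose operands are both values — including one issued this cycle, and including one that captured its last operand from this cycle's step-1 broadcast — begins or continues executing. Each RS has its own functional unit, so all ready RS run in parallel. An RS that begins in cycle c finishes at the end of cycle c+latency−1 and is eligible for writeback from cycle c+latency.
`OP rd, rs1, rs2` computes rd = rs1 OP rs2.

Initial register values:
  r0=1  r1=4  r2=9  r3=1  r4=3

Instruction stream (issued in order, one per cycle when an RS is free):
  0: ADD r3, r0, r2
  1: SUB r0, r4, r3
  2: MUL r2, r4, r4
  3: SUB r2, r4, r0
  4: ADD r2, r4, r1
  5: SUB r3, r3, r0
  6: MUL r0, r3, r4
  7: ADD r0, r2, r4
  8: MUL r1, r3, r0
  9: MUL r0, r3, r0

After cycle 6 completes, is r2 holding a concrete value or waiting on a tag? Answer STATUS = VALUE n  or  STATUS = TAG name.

c1: issue ADD r3<-Add1 | r0:1,r1:4,r2:9,r3:Add1,r4:3
c2: issue SUB r0<-Add2 | r0:Add2,r1:4,r2:9,r3:Add1,r4:3
c3: issue MUL r2<-Mul1 | r0:Add2,r1:4,r2:Mul1,r3:Add1,r4:3
c4: CDB Add1=10; issue SUB r2<-Add1 | r0:Add2,r1:4,r2:Add1,r3:10,r4:3
c5: stall | r0:Add2,r1:4,r2:Add1,r3:10,r4:3
c6: stall | r0:Add2,r1:4,r2:Add1,r3:10,r4:3

STATUS = TAG Add1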